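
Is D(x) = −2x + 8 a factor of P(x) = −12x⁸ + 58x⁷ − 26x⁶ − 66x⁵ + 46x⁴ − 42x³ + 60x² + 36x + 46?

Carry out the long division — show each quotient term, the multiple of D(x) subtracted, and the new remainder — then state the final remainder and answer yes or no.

R(x) = −2, so D(x) is not a factor of P(x). no

Step 1: lead(−12x⁸ + 58x⁷ − 26x⁶ − 66x⁵ + 46x⁴ − 42x³ + 60x² + 36x + 46) ÷ lead(D) = −12x⁸ ÷ −2x = 6x⁷. Subtract (6x⁷)·D = −12x⁸ + 48x⁷. Remainder: 10x⁷ − 26x⁶ − 66x⁵ + 46x⁴ − 42x³ + 60x² + 36x + 46.
Step 2: lead(10x⁷ − 26x⁶ − 66x⁵ + 46x⁴ − 42x³ + 60x² + 36x + 46) ÷ lead(D) = 10x⁷ ÷ −2x = −5x⁶. Subtract (−5x⁶)·D = 10x⁷ − 40x⁶. Remainder: 14x⁶ − 66x⁵ + 46x⁴ − 42x³ + 60x² + 36x + 46.
Step 3: lead(14x⁶ − 66x⁵ + 46x⁴ − 42x³ + 60x² + 36x + 46) ÷ lead(D) = 14x⁶ ÷ −2x = −7x⁵. Subtract (−7x⁵)·D = 14x⁶ − 56x⁵. Remainder: −10x⁵ + 46x⁴ − 42x³ + 60x² + 36x + 46.
Step 4: lead(−10x⁵ + 46x⁴ − 42x³ + 60x² + 36x + 46) ÷ lead(D) = −10x⁵ ÷ −2x = 5x⁴. Subtract (5x⁴)·D = −10x⁵ + 40x⁴. Remainder: 6x⁴ − 42x³ + 60x² + 36x + 46.
Step 5: lead(6x⁴ − 42x³ + 60x² + 36x + 46) ÷ lead(D) = 6x⁴ ÷ −2x = −3x³. Subtract (−3x³)·D = 6x⁴ − 24x³. Remainder: −18x³ + 60x² + 36x + 46.
Step 6: lead(−18x³ + 60x² + 36x + 46) ÷ lead(D) = −18x³ ÷ −2x = 9x². Subtract (9x²)·D = −18x³ + 72x². Remainder: −12x² + 36x + 46.
Step 7: lead(−12x² + 36x + 46) ÷ lead(D) = −12x² ÷ −2x = 6x. Subtract (6x)·D = −12x² + 48x. Remainder: −12x + 46.
Step 8: lead(−12x + 46) ÷ lead(D) = −12x ÷ −2x = 6. Subtract (6)·D = −12x + 48. Remainder: −2.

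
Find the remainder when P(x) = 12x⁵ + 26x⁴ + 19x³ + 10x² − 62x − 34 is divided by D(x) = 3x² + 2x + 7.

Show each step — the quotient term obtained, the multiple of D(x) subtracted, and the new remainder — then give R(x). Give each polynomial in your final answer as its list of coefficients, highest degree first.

R = [-1, 8]

Step 1: lead(12x⁵ + 26x⁴ + 19x³ + 10x² − 62x − 34) ÷ lead(D) = 12x⁵ ÷ 3x² = 4x³. Subtract (4x³)·D = 12x⁵ + 8x⁴ + 28x³. Remainder: 18x⁴ − 9x³ + 10x² − 62x − 34.
Step 2: lead(18x⁴ − 9x³ + 10x² − 62x − 34) ÷ lead(D) = 18x⁴ ÷ 3x² = 6x². Subtract (6x²)·D = 18x⁴ + 12x³ + 42x². Remainder: −21x³ − 32x² − 62x − 34.
Step 3: lead(−21x³ − 32x² − 62x − 34) ÷ lead(D) = −21x³ ÷ 3x² = −7x. Subtract (−7x)·D = −21x³ − 14x² − 49x. Remainder: −18x² − 13x − 34.
Step 4: lead(−18x² − 13x − 34) ÷ lead(D) = −18x² ÷ 3x² = −6. Subtract (−6)·D = −18x² − 12x − 42. Remainder: −x + 8.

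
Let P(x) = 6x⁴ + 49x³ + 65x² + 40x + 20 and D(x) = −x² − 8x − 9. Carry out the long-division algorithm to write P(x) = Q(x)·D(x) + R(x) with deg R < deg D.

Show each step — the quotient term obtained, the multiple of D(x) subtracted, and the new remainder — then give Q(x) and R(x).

Q(x) = −6x² − x − 3; R(x) = 7x − 7

Step 1: lead(6x⁴ + 49x³ + 65x² + 40x + 20) ÷ lead(D) = 6x⁴ ÷ −x² = −6x². Subtract (−6x²)·D = 6x⁴ + 48x³ + 54x². Remainder: x³ + 11x² + 40x + 20.
Step 2: lead(x³ + 11x² + 40x + 20) ÷ lead(D) = x³ ÷ −x² = −x. Subtract (−x)·D = x³ + 8x² + 9x. Remainder: 3x² + 31x + 20.
Step 3: lead(3x² + 31x + 20) ÷ lead(D) = 3x² ÷ −x² = −3. Subtract (−3)·D = 3x² + 24x + 27. Remainder: 7x − 7.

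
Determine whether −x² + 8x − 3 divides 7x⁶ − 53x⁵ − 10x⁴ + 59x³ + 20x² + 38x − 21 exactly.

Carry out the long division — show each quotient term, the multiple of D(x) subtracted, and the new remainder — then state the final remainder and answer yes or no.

R(x) = 0, so D(x) is a factor of P(x). yes

Step 1: lead(7x⁶ − 53x⁵ − 10x⁴ + 59x³ + 20x² + 38x − 21) ÷ lead(D) = 7x⁶ ÷ −x² = −7x⁴. Subtract (−7x⁴)·D = 7x⁶ − 56x⁵ + 21x⁴. Remainder: 3x⁵ − 31x⁴ + 59x³ + 20x² + 38x − 21.
Step 2: lead(3x⁵ − 31x⁴ + 59x³ + 20x² + 38x − 21) ÷ lead(D) = 3x⁵ ÷ −x² = −3x³. Subtract (−3x³)·D = 3x⁵ − 24x⁴ + 9x³. Remainder: −7x⁴ + 50x³ + 20x² + 38x − 21.
Step 3: lead(−7x⁴ + 50x³ + 20x² + 38x − 21) ÷ lead(D) = −7x⁴ ÷ −x² = 7x². Subtract (7x²)·D = −7x⁴ + 56x³ − 21x². Remainder: −6x³ + 41x² + 38x − 21.
Step 4: lead(−6x³ + 41x² + 38x − 21) ÷ lead(D) = −6x³ ÷ −x² = 6x. Subtract (6x)·D = −6x³ + 48x² − 18x. Remainder: −7x² + 56x − 21.
Step 5: lead(−7x² + 56x − 21) ÷ lead(D) = −7x² ÷ −x² = 7. Subtract (7)·D = −7x² + 56x − 21. Remainder: 0.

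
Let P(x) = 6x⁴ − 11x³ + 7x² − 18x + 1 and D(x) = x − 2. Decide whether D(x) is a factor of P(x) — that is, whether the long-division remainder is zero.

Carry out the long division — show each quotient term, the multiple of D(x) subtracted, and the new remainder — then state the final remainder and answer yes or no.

Step 1: lead(6x⁴ − 11x³ + 7x² − 18x + 1) ÷ lead(D) = 6x⁴ ÷ x = 6x³. Subtract (6x³)·D = 6x⁴ − 12x³. Remainder: x³ + 7x² − 18x + 1.
Step 2: lead(x³ + 7x² − 18x + 1) ÷ lead(D) = x³ ÷ x = x². Subtract (x²)·D = x³ − 2x². Remainder: 9x² − 18x + 1.
Step 3: lead(9x² − 18x + 1) ÷ lead(D) = 9x² ÷ x = 9x. Subtract (9x)·D = 9x² − 18x. Remainder: 1.

R(x) = 1, so D(x) is not a factor of P(x). no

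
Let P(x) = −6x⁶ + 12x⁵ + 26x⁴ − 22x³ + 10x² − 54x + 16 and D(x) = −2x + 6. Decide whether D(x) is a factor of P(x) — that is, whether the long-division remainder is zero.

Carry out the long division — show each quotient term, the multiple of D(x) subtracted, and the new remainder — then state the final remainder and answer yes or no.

Step 1: lead(−6x⁶ + 12x⁵ + 26x⁴ − 22x³ + 10x² − 54x + 16) ÷ lead(D) = −6x⁶ ÷ −2x = 3x⁵. Subtract (3x⁵)·D = −6x⁶ + 18x⁵. Remainder: −6x⁵ + 26x⁴ − 22x³ + 10x² − 54x + 16.
Step 2: lead(−6x⁵ + 26x⁴ − 22x³ + 10x² − 54x + 16) ÷ lead(D) = −6x⁵ ÷ −2x = 3x⁴. Subtract (3x⁴)·D = −6x⁵ + 18x⁴. Remainder: 8x⁴ − 22x³ + 10x² − 54x + 16.
Step 3: lead(8x⁴ − 22x³ + 10x² − 54x + 16) ÷ lead(D) = 8x⁴ ÷ −2x = −4x³. Subtract (−4x³)·D = 8x⁴ − 24x³. Remainder: 2x³ + 10x² − 54x + 16.
Step 4: lead(2x³ + 10x² − 54x + 16) ÷ lead(D) = 2x³ ÷ −2x = −x². Subtract (−x²)·D = 2x³ − 6x². Remainder: 16x² − 54x + 16.
Step 5: lead(16x² − 54x + 16) ÷ lead(D) = 16x² ÷ −2x = −8x. Subtract (−8x)·D = 16x² − 48x. Remainder: −6x + 16.
Step 6: lead(−6x + 16) ÷ lead(D) = −6x ÷ −2x = 3. Subtract (3)·D = −6x + 18. Remainder: −2.

R(x) = −2, so D(x) is not a factor of P(x). no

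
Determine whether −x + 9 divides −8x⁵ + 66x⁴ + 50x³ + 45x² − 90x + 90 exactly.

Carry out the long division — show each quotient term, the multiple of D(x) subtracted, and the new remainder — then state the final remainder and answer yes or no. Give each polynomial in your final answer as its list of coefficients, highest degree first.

Step 1: lead(−8x⁵ + 66x⁴ + 50x³ + 45x² − 90x + 90) ÷ lead(D) = −8x⁵ ÷ −x = 8x⁴. Subtract (8x⁴)·D = −8x⁵ + 72x⁴. Remainder: −6x⁴ + 50x³ + 45x² − 90x + 90.
Step 2: lead(−6x⁴ + 50x³ + 45x² − 90x + 90) ÷ lead(D) = −6x⁴ ÷ −x = 6x³. Subtract (6x³)·D = −6x⁴ + 54x³. Remainder: −4x³ + 45x² − 90x + 90.
Step 3: lead(−4x³ + 45x² − 90x + 90) ÷ lead(D) = −4x³ ÷ −x = 4x². Subtract (4x²)·D = −4x³ + 36x². Remainder: 9x² − 90x + 90.
Step 4: lead(9x² − 90x + 90) ÷ lead(D) = 9x² ÷ −x = −9x. Subtract (−9x)·D = 9x² − 81x. Remainder: −9x + 90.
Step 5: lead(−9x + 90) ÷ lead(D) = −9x ÷ −x = 9. Subtract (9)·D = −9x + 81. Remainder: 9.

R = [9], so D(x) is not a factor of P(x). no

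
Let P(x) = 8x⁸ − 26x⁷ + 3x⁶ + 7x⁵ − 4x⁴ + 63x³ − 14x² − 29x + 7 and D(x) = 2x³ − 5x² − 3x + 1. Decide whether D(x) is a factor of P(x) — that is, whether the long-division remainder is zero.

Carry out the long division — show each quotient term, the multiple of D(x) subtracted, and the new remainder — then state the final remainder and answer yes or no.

R(x) = 0, so D(x) is a factor of P(x). yes

Step 1: lead(8x⁸ − 26x⁷ + 3x⁶ + 7x⁵ − 4x⁴ + 63x³ − 14x² − 29x + 7) ÷ lead(D) = 8x⁸ ÷ 2x³ = 4x⁵. Subtract (4x⁵)·D = 8x⁸ − 20x⁷ − 12x⁶ + 4x⁵. Remainder: −6x⁷ + 15x⁶ + 3x⁵ − 4x⁴ + 63x³ − 14x² − 29x + 7.
Step 2: lead(−6x⁷ + 15x⁶ + 3x⁵ − 4x⁴ + 63x³ − 14x² − 29x + 7) ÷ lead(D) = −6x⁷ ÷ 2x³ = −3x⁴. Subtract (−3x⁴)·D = −6x⁷ + 15x⁶ + 9x⁵ − 3x⁴. Remainder: −6x⁵ − x⁴ + 63x³ − 14x² − 29x + 7.
Step 3: lead(−6x⁵ − x⁴ + 63x³ − 14x² − 29x + 7) ÷ lead(D) = −6x⁵ ÷ 2x³ = −3x². Subtract (−3x²)·D = −6x⁵ + 15x⁴ + 9x³ − 3x². Remainder: −16x⁴ + 54x³ − 11x² − 29x + 7.
Step 4: lead(−16x⁴ + 54x³ − 11x² − 29x + 7) ÷ lead(D) = −16x⁴ ÷ 2x³ = −8x. Subtract (−8x)·D = −16x⁴ + 40x³ + 24x² − 8x. Remainder: 14x³ − 35x² − 21x + 7.
Step 5: lead(14x³ − 35x² − 21x + 7) ÷ lead(D) = 14x³ ÷ 2x³ = 7. Subtract (7)·D = 14x³ − 35x² − 21x + 7. Remainder: 0.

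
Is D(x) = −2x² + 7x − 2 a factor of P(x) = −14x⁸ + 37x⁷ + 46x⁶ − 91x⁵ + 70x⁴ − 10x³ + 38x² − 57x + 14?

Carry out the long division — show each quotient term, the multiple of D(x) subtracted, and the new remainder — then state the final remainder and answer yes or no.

Step 1: lead(−14x⁸ + 37x⁷ + 46x⁶ − 91x⁵ + 70x⁴ − 10x³ + 38x² − 57x + 14) ÷ lead(D) = −14x⁸ ÷ −2x² = 7x⁶. Subtract (7x⁶)·D = −14x⁸ + 49x⁷ − 14x⁶. Remainder: −12x⁷ + 60x⁶ − 91x⁵ + 70x⁴ − 10x³ + 38x² − 57x + 14.
Step 2: lead(−12x⁷ + 60x⁶ − 91x⁵ + 70x⁴ − 10x³ + 38x² − 57x + 14) ÷ lead(D) = −12x⁷ ÷ −2x² = 6x⁵. Subtract (6x⁵)·D = −12x⁷ + 42x⁶ − 12x⁵. Remainder: 18x⁶ − 79x⁵ + 70x⁴ − 10x³ + 38x² − 57x + 14.
Step 3: lead(18x⁶ − 79x⁵ + 70x⁴ − 10x³ + 38x² − 57x + 14) ÷ lead(D) = 18x⁶ ÷ −2x² = −9x⁴. Subtract (−9x⁴)·D = 18x⁶ − 63x⁵ + 18x⁴. Remainder: −16x⁵ + 52x⁴ − 10x³ + 38x² − 57x + 14.
Step 4: lead(−16x⁵ + 52x⁴ − 10x³ + 38x² − 57x + 14) ÷ lead(D) = −16x⁵ ÷ −2x² = 8x³. Subtract (8x³)·D = −16x⁵ + 56x⁴ − 16x³. Remainder: −4x⁴ + 6x³ + 38x² − 57x + 14.
Step 5: lead(−4x⁴ + 6x³ + 38x² − 57x + 14) ÷ lead(D) = −4x⁴ ÷ −2x² = 2x². Subtract (2x²)·D = −4x⁴ + 14x³ − 4x². Remainder: −8x³ + 42x² − 57x + 14.
Step 6: lead(−8x³ + 42x² − 57x + 14) ÷ lead(D) = −8x³ ÷ −2x² = 4x. Subtract (4x)·D = −8x³ + 28x² − 8x. Remainder: 14x² − 49x + 14.
Step 7: lead(14x² − 49x + 14) ÷ lead(D) = 14x² ÷ −2x² = −7. Subtract (−7)·D = 14x² − 49x + 14. Remainder: 0.

R(x) = 0, so D(x) is a factor of P(x). yes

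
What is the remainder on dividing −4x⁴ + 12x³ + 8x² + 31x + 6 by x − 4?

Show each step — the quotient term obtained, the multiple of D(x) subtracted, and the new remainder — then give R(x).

R(x) = 2

Step 1: lead(−4x⁴ + 12x³ + 8x² + 31x + 6) ÷ lead(D) = −4x⁴ ÷ x = −4x³. Subtract (−4x³)·D = −4x⁴ + 16x³. Remainder: −4x³ + 8x² + 31x + 6.
Step 2: lead(−4x³ + 8x² + 31x + 6) ÷ lead(D) = −4x³ ÷ x = −4x². Subtract (−4x²)·D = −4x³ + 16x². Remainder: −8x² + 31x + 6.
Step 3: lead(−8x² + 31x + 6) ÷ lead(D) = −8x² ÷ x = −8x. Subtract (−8x)·D = −8x² + 32x. Remainder: −x + 6.
Step 4: lead(−x + 6) ÷ lead(D) = −x ÷ x = −1. Subtract (−1)·D = −x + 4. Remainder: 2.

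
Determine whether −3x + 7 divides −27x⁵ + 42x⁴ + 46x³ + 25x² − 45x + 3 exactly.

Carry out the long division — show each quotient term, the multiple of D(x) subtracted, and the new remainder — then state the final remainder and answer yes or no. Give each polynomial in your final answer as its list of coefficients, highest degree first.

R = [-4], so D(x) is not a factor of P(x). no

Step 1: lead(−27x⁵ + 42x⁴ + 46x³ + 25x² − 45x + 3) ÷ lead(D) = −27x⁵ ÷ −3x = 9x⁴. Subtract (9x⁴)·D = −27x⁵ + 63x⁴. Remainder: −21x⁴ + 46x³ + 25x² − 45x + 3.
Step 2: lead(−21x⁴ + 46x³ + 25x² − 45x + 3) ÷ lead(D) = −21x⁴ ÷ −3x = 7x³. Subtract (7x³)·D = −21x⁴ + 49x³. Remainder: −3x³ + 25x² − 45x + 3.
Step 3: lead(−3x³ + 25x² − 45x + 3) ÷ lead(D) = −3x³ ÷ −3x = x². Subtract (x²)·D = −3x³ + 7x². Remainder: 18x² − 45x + 3.
Step 4: lead(18x² − 45x + 3) ÷ lead(D) = 18x² ÷ −3x = −6x. Subtract (−6x)·D = 18x² − 42x. Remainder: −3x + 3.
Step 5: lead(−3x + 3) ÷ lead(D) = −3x ÷ −3x = 1. Subtract (1)·D = −3x + 7. Remainder: −4.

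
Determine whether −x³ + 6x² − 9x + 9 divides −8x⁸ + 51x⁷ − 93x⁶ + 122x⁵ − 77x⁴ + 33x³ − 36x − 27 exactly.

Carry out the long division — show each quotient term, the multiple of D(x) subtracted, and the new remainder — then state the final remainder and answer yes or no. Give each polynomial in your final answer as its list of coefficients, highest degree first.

Step 1: lead(−8x⁸ + 51x⁷ − 93x⁶ + 122x⁵ − 77x⁴ + 33x³ − 36x − 27) ÷ lead(D) = −8x⁸ ÷ −x³ = 8x⁵. Subtract (8x⁵)·D = −8x⁸ + 48x⁷ − 72x⁶ + 72x⁵. Remainder: 3x⁷ − 21x⁶ + 50x⁵ − 77x⁴ + 33x³ − 36x − 27.
Step 2: lead(3x⁷ − 21x⁶ + 50x⁵ − 77x⁴ + 33x³ − 36x − 27) ÷ lead(D) = 3x⁷ ÷ −x³ = −3x⁴. Subtract (−3x⁴)·D = 3x⁷ − 18x⁶ + 27x⁵ − 27x⁴. Remainder: −3x⁶ + 23x⁵ − 50x⁴ + 33x³ − 36x − 27.
Step 3: lead(−3x⁶ + 23x⁵ − 50x⁴ + 33x³ − 36x − 27) ÷ lead(D) = −3x⁶ ÷ −x³ = 3x³. Subtract (3x³)·D = −3x⁶ + 18x⁵ − 27x⁴ + 27x³. Remainder: 5x⁵ − 23x⁴ + 6x³ − 36x − 27.
Step 4: lead(5x⁵ − 23x⁴ + 6x³ − 36x − 27) ÷ lead(D) = 5x⁵ ÷ −x³ = −5x². Subtract (−5x²)·D = 5x⁵ − 30x⁴ + 45x³ − 45x². Remainder: 7x⁴ − 39x³ + 45x² − 36x − 27.
Step 5: lead(7x⁴ − 39x³ + 45x² − 36x − 27) ÷ lead(D) = 7x⁴ ÷ −x³ = −7x. Subtract (−7x)·D = 7x⁴ − 42x³ + 63x² − 63x. Remainder: 3x³ − 18x² + 27x − 27.
Step 6: lead(3x³ − 18x² + 27x − 27) ÷ lead(D) = 3x³ ÷ −x³ = −3. Subtract (−3)·D = 3x³ − 18x² + 27x − 27. Remainder: 0.

R = [0], so D(x) is a factor of P(x). yes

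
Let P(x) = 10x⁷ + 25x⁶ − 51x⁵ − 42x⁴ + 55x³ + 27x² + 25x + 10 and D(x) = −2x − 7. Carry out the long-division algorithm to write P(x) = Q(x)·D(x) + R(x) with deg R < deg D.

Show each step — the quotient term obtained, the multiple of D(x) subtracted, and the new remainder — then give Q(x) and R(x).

Q(x) = −5x⁶ + 5x⁵ + 8x⁴ − 7x³ − 3x² − 3x − 2; R(x) = −4

Step 1: lead(10x⁷ + 25x⁶ − 51x⁵ − 42x⁴ + 55x³ + 27x² + 25x + 10) ÷ lead(D) = 10x⁷ ÷ −2x = −5x⁶. Subtract (−5x⁶)·D = 10x⁷ + 35x⁶. Remainder: −10x⁶ − 51x⁵ − 42x⁴ + 55x³ + 27x² + 25x + 10.
Step 2: lead(−10x⁶ − 51x⁵ − 42x⁴ + 55x³ + 27x² + 25x + 10) ÷ lead(D) = −10x⁶ ÷ −2x = 5x⁵. Subtract (5x⁵)·D = −10x⁶ − 35x⁵. Remainder: −16x⁵ − 42x⁴ + 55x³ + 27x² + 25x + 10.
Step 3: lead(−16x⁵ − 42x⁴ + 55x³ + 27x² + 25x + 10) ÷ lead(D) = −16x⁵ ÷ −2x = 8x⁴. Subtract (8x⁴)·D = −16x⁵ − 56x⁴. Remainder: 14x⁴ + 55x³ + 27x² + 25x + 10.
Step 4: lead(14x⁴ + 55x³ + 27x² + 25x + 10) ÷ lead(D) = 14x⁴ ÷ −2x = −7x³. Subtract (−7x³)·D = 14x⁴ + 49x³. Remainder: 6x³ + 27x² + 25x + 10.
Step 5: lead(6x³ + 27x² + 25x + 10) ÷ lead(D) = 6x³ ÷ −2x = −3x². Subtract (−3x²)·D = 6x³ + 21x². Remainder: 6x² + 25x + 10.
Step 6: lead(6x² + 25x + 10) ÷ lead(D) = 6x² ÷ −2x = −3x. Subtract (−3x)·D = 6x² + 21x. Remainder: 4x + 10.
Step 7: lead(4x + 10) ÷ lead(D) = 4x ÷ −2x = −2. Subtract (−2)·D = 4x + 14. Remainder: −4.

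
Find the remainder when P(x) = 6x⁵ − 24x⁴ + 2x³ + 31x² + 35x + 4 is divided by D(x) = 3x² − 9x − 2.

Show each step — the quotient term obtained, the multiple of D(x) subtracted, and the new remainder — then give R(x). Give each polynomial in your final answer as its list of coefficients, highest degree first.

R = [-2]

Step 1: lead(6x⁵ − 24x⁴ + 2x³ + 31x² + 35x + 4) ÷ lead(D) = 6x⁵ ÷ 3x² = 2x³. Subtract (2x³)·D = 6x⁵ − 18x⁴ − 4x³. Remainder: −6x⁴ + 6x³ + 31x² + 35x + 4.
Step 2: lead(−6x⁴ + 6x³ + 31x² + 35x + 4) ÷ lead(D) = −6x⁴ ÷ 3x² = −2x². Subtract (−2x²)·D = −6x⁴ + 18x³ + 4x². Remainder: −12x³ + 27x² + 35x + 4.
Step 3: lead(−12x³ + 27x² + 35x + 4) ÷ lead(D) = −12x³ ÷ 3x² = −4x. Subtract (−4x)·D = −12x³ + 36x² + 8x. Remainder: −9x² + 27x + 4.
Step 4: lead(−9x² + 27x + 4) ÷ lead(D) = −9x² ÷ 3x² = −3. Subtract (−3)·D = −9x² + 27x + 6. Remainder: −2.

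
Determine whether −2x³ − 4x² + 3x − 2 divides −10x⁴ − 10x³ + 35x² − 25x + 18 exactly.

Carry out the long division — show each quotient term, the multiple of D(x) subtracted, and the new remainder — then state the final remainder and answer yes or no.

Step 1: lead(−10x⁴ − 10x³ + 35x² − 25x + 18) ÷ lead(D) = −10x⁴ ÷ −2x³ = 5x. Subtract (5x)·D = −10x⁴ − 20x³ + 15x² − 10x. Remainder: 10x³ + 20x² − 15x + 18.
Step 2: lead(10x³ + 20x² − 15x + 18) ÷ lead(D) = 10x³ ÷ −2x³ = −5. Subtract (−5)·D = 10x³ + 20x² − 15x + 10. Remainder: 8.

R(x) = 8, so D(x) is not a factor of P(x). no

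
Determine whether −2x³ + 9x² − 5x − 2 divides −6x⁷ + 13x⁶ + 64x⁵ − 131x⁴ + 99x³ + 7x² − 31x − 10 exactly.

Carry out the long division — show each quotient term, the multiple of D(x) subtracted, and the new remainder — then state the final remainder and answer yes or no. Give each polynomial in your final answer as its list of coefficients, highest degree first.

Step 1: lead(−6x⁷ + 13x⁶ + 64x⁵ − 131x⁴ + 99x³ + 7x² − 31x − 10) ÷ lead(D) = −6x⁷ ÷ −2x³ = 3x⁴. Subtract (3x⁴)·D = −6x⁷ + 27x⁶ − 15x⁵ − 6x⁴. Remainder: −14x⁶ + 79x⁵ − 125x⁴ + 99x³ + 7x² − 31x − 10.
Step 2: lead(−14x⁶ + 79x⁵ − 125x⁴ + 99x³ + 7x² − 31x − 10) ÷ lead(D) = −14x⁶ ÷ −2x³ = 7x³. Subtract (7x³)·D = −14x⁶ + 63x⁵ − 35x⁴ − 14x³. Remainder: 16x⁵ − 90x⁴ + 113x³ + 7x² − 31x − 10.
Step 3: lead(16x⁵ − 90x⁴ + 113x³ + 7x² − 31x − 10) ÷ lead(D) = 16x⁵ ÷ −2x³ = −8x². Subtract (−8x²)·D = 16x⁵ − 72x⁴ + 40x³ + 16x². Remainder: −18x⁴ + 73x³ − 9x² − 31x − 10.
Step 4: lead(−18x⁴ + 73x³ − 9x² − 31x − 10) ÷ lead(D) = −18x⁴ ÷ −2x³ = 9x. Subtract (9x)·D = −18x⁴ + 81x³ − 45x² − 18x. Remainder: −8x³ + 36x² − 13x − 10.
Step 5: lead(−8x³ + 36x² − 13x − 10) ÷ lead(D) = −8x³ ÷ −2x³ = 4. Subtract (4)·D = −8x³ + 36x² − 20x − 8. Remainder: 7x − 2.

R = [7, -2], so D(x) is not a factor of P(x). no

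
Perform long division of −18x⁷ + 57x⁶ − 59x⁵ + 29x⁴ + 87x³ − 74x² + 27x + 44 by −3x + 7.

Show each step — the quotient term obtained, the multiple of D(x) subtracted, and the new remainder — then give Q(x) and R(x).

Q(x) = 6x⁶ − 5x⁵ + 8x⁴ + 9x³ − 8x² + 6x + 5; R(x) = 9

Step 1: lead(−18x⁷ + 57x⁶ − 59x⁵ + 29x⁴ + 87x³ − 74x² + 27x + 44) ÷ lead(D) = −18x⁷ ÷ −3x = 6x⁶. Subtract (6x⁶)·D = −18x⁷ + 42x⁶. Remainder: 15x⁶ − 59x⁵ + 29x⁴ + 87x³ − 74x² + 27x + 44.
Step 2: lead(15x⁶ − 59x⁵ + 29x⁴ + 87x³ − 74x² + 27x + 44) ÷ lead(D) = 15x⁶ ÷ −3x = −5x⁵. Subtract (−5x⁵)·D = 15x⁶ − 35x⁵. Remainder: −24x⁵ + 29x⁴ + 87x³ − 74x² + 27x + 44.
Step 3: lead(−24x⁵ + 29x⁴ + 87x³ − 74x² + 27x + 44) ÷ lead(D) = −24x⁵ ÷ −3x = 8x⁴. Subtract (8x⁴)·D = −24x⁵ + 56x⁴. Remainder: −27x⁴ + 87x³ − 74x² + 27x + 44.
Step 4: lead(−27x⁴ + 87x³ − 74x² + 27x + 44) ÷ lead(D) = −27x⁴ ÷ −3x = 9x³. Subtract (9x³)·D = −27x⁴ + 63x³. Remainder: 24x³ − 74x² + 27x + 44.
Step 5: lead(24x³ − 74x² + 27x + 44) ÷ lead(D) = 24x³ ÷ −3x = −8x². Subtract (−8x²)·D = 24x³ − 56x². Remainder: −18x² + 27x + 44.
Step 6: lead(−18x² + 27x + 44) ÷ lead(D) = −18x² ÷ −3x = 6x. Subtract (6x)·D = −18x² + 42x. Remainder: −15x + 44.
Step 7: lead(−15x + 44) ÷ lead(D) = −15x ÷ −3x = 5. Subtract (5)·D = −15x + 35. Remainder: 9.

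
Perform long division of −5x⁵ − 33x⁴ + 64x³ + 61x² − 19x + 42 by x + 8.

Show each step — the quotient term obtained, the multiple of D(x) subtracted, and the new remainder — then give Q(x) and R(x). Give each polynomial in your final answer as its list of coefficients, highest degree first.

Q = [-5, 7, 8, -3, 5]; R = [2]

Step 1: lead(−5x⁵ − 33x⁴ + 64x³ + 61x² − 19x + 42) ÷ lead(D) = −5x⁵ ÷ x = −5x⁴. Subtract (−5x⁴)·D = −5x⁵ − 40x⁴. Remainder: 7x⁴ + 64x³ + 61x² − 19x + 42.
Step 2: lead(7x⁴ + 64x³ + 61x² − 19x + 42) ÷ lead(D) = 7x⁴ ÷ x = 7x³. Subtract (7x³)·D = 7x⁴ + 56x³. Remainder: 8x³ + 61x² − 19x + 42.
Step 3: lead(8x³ + 61x² − 19x + 42) ÷ lead(D) = 8x³ ÷ x = 8x². Subtract (8x²)·D = 8x³ + 64x². Remainder: −3x² − 19x + 42.
Step 4: lead(−3x² − 19x + 42) ÷ lead(D) = −3x² ÷ x = −3x. Subtract (−3x)·D = −3x² − 24x. Remainder: 5x + 42.
Step 5: lead(5x + 42) ÷ lead(D) = 5x ÷ x = 5. Subtract (5)·D = 5x + 40. Remainder: 2.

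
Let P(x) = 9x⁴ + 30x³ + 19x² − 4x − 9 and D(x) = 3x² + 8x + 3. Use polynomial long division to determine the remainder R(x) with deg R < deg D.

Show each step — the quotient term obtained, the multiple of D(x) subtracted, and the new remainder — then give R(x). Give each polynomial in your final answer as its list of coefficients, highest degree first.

R = [6, -3]

Step 1: lead(9x⁴ + 30x³ + 19x² − 4x − 9) ÷ lead(D) = 9x⁴ ÷ 3x² = 3x². Subtract (3x²)·D = 9x⁴ + 24x³ + 9x². Remainder: 6x³ + 10x² − 4x − 9.
Step 2: lead(6x³ + 10x² − 4x − 9) ÷ lead(D) = 6x³ ÷ 3x² = 2x. Subtract (2x)·D = 6x³ + 16x² + 6x. Remainder: −6x² − 10x − 9.
Step 3: lead(−6x² − 10x − 9) ÷ lead(D) = −6x² ÷ 3x² = −2. Subtract (−2)·D = −6x² − 16x − 6. Remainder: 6x − 3.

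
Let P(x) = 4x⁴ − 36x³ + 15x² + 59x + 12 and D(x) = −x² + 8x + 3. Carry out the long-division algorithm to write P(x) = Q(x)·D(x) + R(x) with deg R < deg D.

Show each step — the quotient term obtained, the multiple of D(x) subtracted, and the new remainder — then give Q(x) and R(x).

Q(x) = −4x² + 4x + 5; R(x) = 7x − 3

Step 1: lead(4x⁴ − 36x³ + 15x² + 59x + 12) ÷ lead(D) = 4x⁴ ÷ −x² = −4x². Subtract (−4x²)·D = 4x⁴ − 32x³ − 12x². Remainder: −4x³ + 27x² + 59x + 12.
Step 2: lead(−4x³ + 27x² + 59x + 12) ÷ lead(D) = −4x³ ÷ −x² = 4x. Subtract (4x)·D = −4x³ + 32x² + 12x. Remainder: −5x² + 47x + 12.
Step 3: lead(−5x² + 47x + 12) ÷ lead(D) = −5x² ÷ −x² = 5. Subtract (5)·D = −5x² + 40x + 15. Remainder: 7x − 3.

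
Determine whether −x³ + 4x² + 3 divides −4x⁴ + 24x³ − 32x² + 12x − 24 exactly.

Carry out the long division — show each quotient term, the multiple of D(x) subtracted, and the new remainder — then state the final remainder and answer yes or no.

R(x) = 0, so D(x) is a factor of P(x). yes

Step 1: lead(−4x⁴ + 24x³ − 32x² + 12x − 24) ÷ lead(D) = −4x⁴ ÷ −x³ = 4x. Subtract (4x)·D = −4x⁴ + 16x³ + 12x. Remainder: 8x³ − 32x² − 24.
Step 2: lead(8x³ − 32x² − 24) ÷ lead(D) = 8x³ ÷ −x³ = −8. Subtract (−8)·D = 8x³ − 32x² − 24. Remainder: 0.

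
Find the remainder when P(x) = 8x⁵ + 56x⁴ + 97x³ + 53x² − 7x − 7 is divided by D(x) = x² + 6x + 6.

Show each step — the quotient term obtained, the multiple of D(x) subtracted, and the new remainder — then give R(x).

R(x) = −7x − 1

Step 1: lead(8x⁵ + 56x⁴ + 97x³ + 53x² − 7x − 7) ÷ lead(D) = 8x⁵ ÷ x² = 8x³. Subtract (8x³)·D = 8x⁵ + 48x⁴ + 48x³. Remainder: 8x⁴ + 49x³ + 53x² − 7x − 7.
Step 2: lead(8x⁴ + 49x³ + 53x² − 7x − 7) ÷ lead(D) = 8x⁴ ÷ x² = 8x². Subtract (8x²)·D = 8x⁴ + 48x³ + 48x². Remainder: x³ + 5x² − 7x − 7.
Step 3: lead(x³ + 5x² − 7x − 7) ÷ lead(D) = x³ ÷ x² = x. Subtract (x)·D = x³ + 6x² + 6x. Remainder: −x² − 13x − 7.
Step 4: lead(−x² − 13x − 7) ÷ lead(D) = −x² ÷ x² = −1. Subtract (−1)·D = −x² − 6x − 6. Remainder: −7x − 1.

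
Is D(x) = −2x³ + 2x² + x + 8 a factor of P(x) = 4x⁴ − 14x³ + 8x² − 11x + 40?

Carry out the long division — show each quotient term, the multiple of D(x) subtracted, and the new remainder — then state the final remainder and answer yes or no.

R(x) = 0, so D(x) is a factor of P(x). yes

Step 1: lead(4x⁴ − 14x³ + 8x² − 11x + 40) ÷ lead(D) = 4x⁴ ÷ −2x³ = −2x. Subtract (−2x)·D = 4x⁴ − 4x³ − 2x² − 16x. Remainder: −10x³ + 10x² + 5x + 40.
Step 2: lead(−10x³ + 10x² + 5x + 40) ÷ lead(D) = −10x³ ÷ −2x³ = 5. Subtract (5)·D = −10x³ + 10x² + 5x + 40. Remainder: 0.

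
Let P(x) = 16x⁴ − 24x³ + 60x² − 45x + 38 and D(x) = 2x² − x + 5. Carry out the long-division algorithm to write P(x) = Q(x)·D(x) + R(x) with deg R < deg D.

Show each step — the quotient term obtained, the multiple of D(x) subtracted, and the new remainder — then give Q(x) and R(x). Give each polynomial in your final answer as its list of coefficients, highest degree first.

Step 1: lead(16x⁴ − 24x³ + 60x² − 45x + 38) ÷ lead(D) = 16x⁴ ÷ 2x² = 8x². Subtract (8x²)·D = 16x⁴ − 8x³ + 40x². Remainder: −16x³ + 20x² − 45x + 38.
Step 2: lead(−16x³ + 20x² − 45x + 38) ÷ lead(D) = −16x³ ÷ 2x² = −8x. Subtract (−8x)·D = −16x³ + 8x² − 40x. Remainder: 12x² − 5x + 38.
Step 3: lead(12x² − 5x + 38) ÷ lead(D) = 12x² ÷ 2x² = 6. Subtract (6)·D = 12x² − 6x + 30. Remainder: x + 8.

Q = [8, -8, 6]; R = [1, 8]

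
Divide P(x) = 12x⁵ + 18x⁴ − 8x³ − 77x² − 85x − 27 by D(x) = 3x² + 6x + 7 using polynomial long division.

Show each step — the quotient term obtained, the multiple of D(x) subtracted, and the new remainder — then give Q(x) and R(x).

Q(x) = 4x³ − 2x² − 8x − 5; R(x) = x + 8

Step 1: lead(12x⁵ + 18x⁴ − 8x³ − 77x² − 85x − 27) ÷ lead(D) = 12x⁵ ÷ 3x² = 4x³. Subtract (4x³)·D = 12x⁵ + 24x⁴ + 28x³. Remainder: −6x⁴ − 36x³ − 77x² − 85x − 27.
Step 2: lead(−6x⁴ − 36x³ − 77x² − 85x − 27) ÷ lead(D) = −6x⁴ ÷ 3x² = −2x². Subtract (−2x²)·D = −6x⁴ − 12x³ − 14x². Remainder: −24x³ − 63x² − 85x − 27.
Step 3: lead(−24x³ − 63x² − 85x − 27) ÷ lead(D) = −24x³ ÷ 3x² = −8x. Subtract (−8x)·D = −24x³ − 48x² − 56x. Remainder: −15x² − 29x − 27.
Step 4: lead(−15x² − 29x − 27) ÷ lead(D) = −15x² ÷ 3x² = −5. Subtract (−5)·D = −15x² − 30x − 35. Remainder: x + 8.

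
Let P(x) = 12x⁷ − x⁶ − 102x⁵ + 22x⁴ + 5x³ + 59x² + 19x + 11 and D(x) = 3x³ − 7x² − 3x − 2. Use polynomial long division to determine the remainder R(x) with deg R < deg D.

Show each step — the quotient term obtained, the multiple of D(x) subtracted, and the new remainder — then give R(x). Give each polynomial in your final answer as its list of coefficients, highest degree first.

Step 1: lead(12x⁷ − x⁶ − 102x⁵ + 22x⁴ + 5x³ + 59x² + 19x + 11) ÷ lead(D) = 12x⁷ ÷ 3x³ = 4x⁴. Subtract (4x⁴)·D = 12x⁷ − 28x⁶ − 12x⁵ − 8x⁴. Remainder: 27x⁶ − 90x⁵ + 30x⁴ + 5x³ + 59x² + 19x + 11.
Step 2: lead(27x⁶ − 90x⁵ + 30x⁴ + 5x³ + 59x² + 19x + 11) ÷ lead(D) = 27x⁶ ÷ 3x³ = 9x³. Subtract (9x³)·D = 27x⁶ − 63x⁵ − 27x⁴ − 18x³. Remainder: −27x⁵ + 57x⁴ + 23x³ + 59x² + 19x + 11.
Step 3: lead(−27x⁵ + 57x⁴ + 23x³ + 59x² + 19x + 11) ÷ lead(D) = −27x⁵ ÷ 3x³ = −9x². Subtract (−9x²)·D = −27x⁵ + 63x⁴ + 27x³ + 18x². Remainder: −6x⁴ − 4x³ + 41x² + 19x + 11.
Step 4: lead(−6x⁴ − 4x³ + 41x² + 19x + 11) ÷ lead(D) = −6x⁴ ÷ 3x³ = −2x. Subtract (−2x)·D = −6x⁴ + 14x³ + 6x² + 4x. Remainder: −18x³ + 35x² + 15x + 11.
Step 5: lead(−18x³ + 35x² + 15x + 11) ÷ lead(D) = −18x³ ÷ 3x³ = −6. Subtract (−6)·D = −18x³ + 42x² + 18x + 12. Remainder: −7x² − 3x − 1.

R = [-7, -3, -1]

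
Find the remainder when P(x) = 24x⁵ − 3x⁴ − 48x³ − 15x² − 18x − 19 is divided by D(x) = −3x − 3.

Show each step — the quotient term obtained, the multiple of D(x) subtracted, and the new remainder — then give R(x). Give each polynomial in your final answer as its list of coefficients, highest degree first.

Step 1: lead(24x⁵ − 3x⁴ − 48x³ − 15x² − 18x − 19) ÷ lead(D) = 24x⁵ ÷ −3x = −8x⁴. Subtract (−8x⁴)·D = 24x⁵ + 24x⁴. Remainder: −27x⁴ − 48x³ − 15x² − 18x − 19.
Step 2: lead(−27x⁴ − 48x³ − 15x² − 18x − 19) ÷ lead(D) = −27x⁴ ÷ −3x = 9x³. Subtract (9x³)·D = −27x⁴ − 27x³. Remainder: −21x³ − 15x² − 18x − 19.
Step 3: lead(−21x³ − 15x² − 18x − 19) ÷ lead(D) = −21x³ ÷ −3x = 7x². Subtract (7x²)·D = −21x³ − 21x². Remainder: 6x² − 18x − 19.
Step 4: lead(6x² − 18x − 19) ÷ lead(D) = 6x² ÷ −3x = −2x. Subtract (−2x)·D = 6x² + 6x. Remainder: −24x − 19.
Step 5: lead(−24x − 19) ÷ lead(D) = −24x ÷ −3x = 8. Subtract (8)·D = −24x − 24. Remainder: 5.

R = [5]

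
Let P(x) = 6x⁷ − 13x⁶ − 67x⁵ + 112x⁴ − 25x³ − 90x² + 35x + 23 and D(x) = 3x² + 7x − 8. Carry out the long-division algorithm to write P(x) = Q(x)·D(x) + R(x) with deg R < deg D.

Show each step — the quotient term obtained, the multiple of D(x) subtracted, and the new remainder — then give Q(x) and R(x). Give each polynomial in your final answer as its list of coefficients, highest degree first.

Q = [2, -9, 4, 4, -7, -3]; R = [-1]

Step 1: lead(6x⁷ − 13x⁶ − 67x⁵ + 112x⁴ − 25x³ − 90x² + 35x + 23) ÷ lead(D) = 6x⁷ ÷ 3x² = 2x⁵. Subtract (2x⁵)·D = 6x⁷ + 14x⁶ − 16x⁵. Remainder: −27x⁶ − 51x⁵ + 112x⁴ − 25x³ − 90x² + 35x + 23.
Step 2: lead(−27x⁶ − 51x⁵ + 112x⁴ − 25x³ − 90x² + 35x + 23) ÷ lead(D) = −27x⁶ ÷ 3x² = −9x⁴. Subtract (−9x⁴)·D = −27x⁶ − 63x⁵ + 72x⁴. Remainder: 12x⁵ + 40x⁴ − 25x³ − 90x² + 35x + 23.
Step 3: lead(12x⁵ + 40x⁴ − 25x³ − 90x² + 35x + 23) ÷ lead(D) = 12x⁵ ÷ 3x² = 4x³. Subtract (4x³)·D = 12x⁵ + 28x⁴ − 32x³. Remainder: 12x⁴ + 7x³ − 90x² + 35x + 23.
Step 4: lead(12x⁴ + 7x³ − 90x² + 35x + 23) ÷ lead(D) = 12x⁴ ÷ 3x² = 4x². Subtract (4x²)·D = 12x⁴ + 28x³ − 32x². Remainder: −21x³ − 58x² + 35x + 23.
Step 5: lead(−21x³ − 58x² + 35x + 23) ÷ lead(D) = −21x³ ÷ 3x² = −7x. Subtract (−7x)·D = −21x³ − 49x² + 56x. Remainder: −9x² − 21x + 23.
Step 6: lead(−9x² − 21x + 23) ÷ lead(D) = −9x² ÷ 3x² = −3. Subtract (−3)·D = −9x² − 21x + 24. Remainder: −1.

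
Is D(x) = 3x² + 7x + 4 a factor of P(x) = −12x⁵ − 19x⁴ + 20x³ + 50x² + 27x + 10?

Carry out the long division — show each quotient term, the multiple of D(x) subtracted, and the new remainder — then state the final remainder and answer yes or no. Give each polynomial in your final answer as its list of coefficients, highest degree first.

R = [6], so D(x) is not a factor of P(x). no

Step 1: lead(−12x⁵ − 19x⁴ + 20x³ + 50x² + 27x + 10) ÷ lead(D) = −12x⁵ ÷ 3x² = −4x³. Subtract (−4x³)·D = −12x⁵ − 28x⁴ − 16x³. Remainder: 9x⁴ + 36x³ + 50x² + 27x + 10.
Step 2: lead(9x⁴ + 36x³ + 50x² + 27x + 10) ÷ lead(D) = 9x⁴ ÷ 3x² = 3x². Subtract (3x²)·D = 9x⁴ + 21x³ + 12x². Remainder: 15x³ + 38x² + 27x + 10.
Step 3: lead(15x³ + 38x² + 27x + 10) ÷ lead(D) = 15x³ ÷ 3x² = 5x. Subtract (5x)·D = 15x³ + 35x² + 20x. Remainder: 3x² + 7x + 10.
Step 4: lead(3x² + 7x + 10) ÷ lead(D) = 3x² ÷ 3x² = 1. Subtract (1)·D = 3x² + 7x + 4. Remainder: 6.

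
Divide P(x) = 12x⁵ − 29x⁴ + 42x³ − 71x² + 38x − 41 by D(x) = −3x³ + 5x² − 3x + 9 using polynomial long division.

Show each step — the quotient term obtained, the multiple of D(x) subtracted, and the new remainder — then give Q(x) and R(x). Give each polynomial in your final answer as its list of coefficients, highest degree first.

Step 1: lead(12x⁵ − 29x⁴ + 42x³ − 71x² + 38x − 41) ÷ lead(D) = 12x⁵ ÷ −3x³ = −4x². Subtract (−4x²)·D = 12x⁵ − 20x⁴ + 12x³ − 36x². Remainder: −9x⁴ + 30x³ − 35x² + 38x − 41.
Step 2: lead(−9x⁴ + 30x³ − 35x² + 38x − 41) ÷ lead(D) = −9x⁴ ÷ −3x³ = 3x. Subtract (3x)·D = −9x⁴ + 15x³ − 9x² + 27x. Remainder: 15x³ − 26x² + 11x − 41.
Step 3: lead(15x³ − 26x² + 11x − 41) ÷ lead(D) = 15x³ ÷ −3x³ = −5. Subtract (−5)·D = 15x³ − 25x² + 15x − 45. Remainder: −x² − 4x + 4.

Q = [-4, 3, -5]; R = [-1, -4, 4]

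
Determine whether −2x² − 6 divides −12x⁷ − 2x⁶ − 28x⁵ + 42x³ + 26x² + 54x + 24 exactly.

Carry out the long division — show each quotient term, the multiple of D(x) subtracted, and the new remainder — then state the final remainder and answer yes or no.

R(x) = 0, so D(x) is a factor of P(x). yes

Step 1: lead(−12x⁷ − 2x⁶ − 28x⁵ + 42x³ + 26x² + 54x + 24) ÷ lead(D) = −12x⁷ ÷ −2x² = 6x⁵. Subtract (6x⁵)·D = −12x⁷ − 36x⁵. Remainder: −2x⁶ + 8x⁵ + 42x³ + 26x² + 54x + 24.
Step 2: lead(−2x⁶ + 8x⁵ + 42x³ + 26x² + 54x + 24) ÷ lead(D) = −2x⁶ ÷ −2x² = x⁴. Subtract (x⁴)·D = −2x⁶ − 6x⁴. Remainder: 8x⁵ + 6x⁴ + 42x³ + 26x² + 54x + 24.
Step 3: lead(8x⁵ + 6x⁴ + 42x³ + 26x² + 54x + 24) ÷ lead(D) = 8x⁵ ÷ −2x² = −4x³. Subtract (−4x³)·D = 8x⁵ + 24x³. Remainder: 6x⁴ + 18x³ + 26x² + 54x + 24.
Step 4: lead(6x⁴ + 18x³ + 26x² + 54x + 24) ÷ lead(D) = 6x⁴ ÷ −2x² = −3x². Subtract (−3x²)·D = 6x⁴ + 18x². Remainder: 18x³ + 8x² + 54x + 24.
Step 5: lead(18x³ + 8x² + 54x + 24) ÷ lead(D) = 18x³ ÷ −2x² = −9x. Subtract (−9x)·D = 18x³ + 54x. Remainder: 8x² + 24.
Step 6: lead(8x² + 24) ÷ lead(D) = 8x² ÷ −2x² = −4. Subtract (−4)·D = 8x² + 24. Remainder: 0.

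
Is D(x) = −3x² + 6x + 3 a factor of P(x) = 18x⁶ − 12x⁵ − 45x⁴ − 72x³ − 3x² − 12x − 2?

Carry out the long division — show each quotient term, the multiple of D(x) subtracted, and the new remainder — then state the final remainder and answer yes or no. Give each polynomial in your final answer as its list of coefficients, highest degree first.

Step 1: lead(18x⁶ − 12x⁵ − 45x⁴ − 72x³ − 3x² − 12x − 2) ÷ lead(D) = 18x⁶ ÷ −3x² = −6x⁴. Subtract (−6x⁴)·D = 18x⁶ − 36x⁵ − 18x⁴. Remainder: 24x⁵ − 27x⁴ − 72x³ − 3x² − 12x − 2.
Step 2: lead(24x⁵ − 27x⁴ − 72x³ − 3x² − 12x − 2) ÷ lead(D) = 24x⁵ ÷ −3x² = −8x³. Subtract (−8x³)·D = 24x⁵ − 48x⁴ − 24x³. Remainder: 21x⁴ − 48x³ − 3x² − 12x − 2.
Step 3: lead(21x⁴ − 48x³ − 3x² − 12x − 2) ÷ lead(D) = 21x⁴ ÷ −3x² = −7x². Subtract (−7x²)·D = 21x⁴ − 42x³ − 21x². Remainder: −6x³ + 18x² − 12x − 2.
Step 4: lead(−6x³ + 18x² − 12x − 2) ÷ lead(D) = −6x³ ÷ −3x² = 2x. Subtract (2x)·D = −6x³ + 12x² + 6x. Remainder: 6x² − 18x − 2.
Step 5: lead(6x² − 18x − 2) ÷ lead(D) = 6x² ÷ −3x² = −2. Subtract (−2)·D = 6x² − 12x − 6. Remainder: −6x + 4.

R = [-6, 4], so D(x) is not a factor of P(x). no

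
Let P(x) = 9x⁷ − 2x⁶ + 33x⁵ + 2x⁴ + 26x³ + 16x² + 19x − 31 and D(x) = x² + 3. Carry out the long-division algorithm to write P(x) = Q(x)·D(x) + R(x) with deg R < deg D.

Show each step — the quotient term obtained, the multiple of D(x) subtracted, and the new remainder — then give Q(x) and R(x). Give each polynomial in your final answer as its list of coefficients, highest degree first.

Step 1: lead(9x⁷ − 2x⁶ + 33x⁵ + 2x⁴ + 26x³ + 16x² + 19x − 31) ÷ lead(D) = 9x⁷ ÷ x² = 9x⁵. Subtract (9x⁵)·D = 9x⁷ + 27x⁵. Remainder: −2x⁶ + 6x⁵ + 2x⁴ + 26x³ + 16x² + 19x − 31.
Step 2: lead(−2x⁶ + 6x⁵ + 2x⁴ + 26x³ + 16x² + 19x − 31) ÷ lead(D) = −2x⁶ ÷ x² = −2x⁴. Subtract (−2x⁴)·D = −2x⁶ − 6x⁴. Remainder: 6x⁵ + 8x⁴ + 26x³ + 16x² + 19x − 31.
Step 3: lead(6x⁵ + 8x⁴ + 26x³ + 16x² + 19x − 31) ÷ lead(D) = 6x⁵ ÷ x² = 6x³. Subtract (6x³)·D = 6x⁵ + 18x³. Remainder: 8x⁴ + 8x³ + 16x² + 19x − 31.
Step 4: lead(8x⁴ + 8x³ + 16x² + 19x − 31) ÷ lead(D) = 8x⁴ ÷ x² = 8x². Subtract (8x²)·D = 8x⁴ + 24x². Remainder: 8x³ − 8x² + 19x − 31.
Step 5: lead(8x³ − 8x² + 19x − 31) ÷ lead(D) = 8x³ ÷ x² = 8x. Subtract (8x)·D = 8x³ + 24x. Remainder: −8x² − 5x − 31.
Step 6: lead(−8x² − 5x − 31) ÷ lead(D) = −8x² ÷ x² = −8. Subtract (−8)·D = −8x² − 24. Remainder: −5x − 7.

Q = [9, -2, 6, 8, 8, -8]; R = [-5, -7]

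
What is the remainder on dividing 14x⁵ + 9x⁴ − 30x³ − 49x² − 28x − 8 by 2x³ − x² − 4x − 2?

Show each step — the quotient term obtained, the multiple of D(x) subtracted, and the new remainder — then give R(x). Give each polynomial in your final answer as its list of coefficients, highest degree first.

Step 1: lead(14x⁵ + 9x⁴ − 30x³ − 49x² − 28x − 8) ÷ lead(D) = 14x⁵ ÷ 2x³ = 7x². Subtract (7x²)·D = 14x⁵ − 7x⁴ − 28x³ − 14x². Remainder: 16x⁴ − 2x³ − 35x² − 28x − 8.
Step 2: lead(16x⁴ − 2x³ − 35x² − 28x − 8) ÷ lead(D) = 16x⁴ ÷ 2x³ = 8x. Subtract (8x)·D = 16x⁴ − 8x³ − 32x² − 16x. Remainder: 6x³ − 3x² − 12x − 8.
Step 3: lead(6x³ − 3x² − 12x − 8) ÷ lead(D) = 6x³ ÷ 2x³ = 3. Subtract (3)·D = 6x³ − 3x² − 12x − 6. Remainder: −2.

R = [-2]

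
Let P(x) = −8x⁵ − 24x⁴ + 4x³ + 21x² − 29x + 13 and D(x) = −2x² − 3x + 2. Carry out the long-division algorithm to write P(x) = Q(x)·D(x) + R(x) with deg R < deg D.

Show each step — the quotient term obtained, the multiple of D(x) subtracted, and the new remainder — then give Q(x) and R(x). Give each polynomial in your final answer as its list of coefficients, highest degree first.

Q = [4, 6, -7, 6]; R = [3, 1]

Step 1: lead(−8x⁵ − 24x⁴ + 4x³ + 21x² − 29x + 13) ÷ lead(D) = −8x⁵ ÷ −2x² = 4x³. Subtract (4x³)·D = −8x⁵ − 12x⁴ + 8x³. Remainder: −12x⁴ − 4x³ + 21x² − 29x + 13.
Step 2: lead(−12x⁴ − 4x³ + 21x² − 29x + 13) ÷ lead(D) = −12x⁴ ÷ −2x² = 6x². Subtract (6x²)·D = −12x⁴ − 18x³ + 12x². Remainder: 14x³ + 9x² − 29x + 13.
Step 3: lead(14x³ + 9x² − 29x + 13) ÷ lead(D) = 14x³ ÷ −2x² = −7x. Subtract (−7x)·D = 14x³ + 21x² − 14x. Remainder: −12x² − 15x + 13.
Step 4: lead(−12x² − 15x + 13) ÷ lead(D) = −12x² ÷ −2x² = 6. Subtract (6)·D = −12x² − 18x + 12. Remainder: 3x + 1.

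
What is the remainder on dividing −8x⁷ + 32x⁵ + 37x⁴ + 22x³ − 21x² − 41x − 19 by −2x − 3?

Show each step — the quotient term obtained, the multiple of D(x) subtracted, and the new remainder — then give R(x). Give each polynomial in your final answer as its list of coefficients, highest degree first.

Step 1: lead(−8x⁷ + 32x⁵ + 37x⁴ + 22x³ − 21x² − 41x − 19) ÷ lead(D) = −8x⁷ ÷ −2x = 4x⁶. Subtract (4x⁶)·D = −8x⁷ − 12x⁶. Remainder: 12x⁶ + 32x⁵ + 37x⁴ + 22x³ − 21x² − 41x − 19.
Step 2: lead(12x⁶ + 32x⁵ + 37x⁴ + 22x³ − 21x² − 41x − 19) ÷ lead(D) = 12x⁶ ÷ −2x = −6x⁵. Subtract (−6x⁵)·D = 12x⁶ + 18x⁵. Remainder: 14x⁵ + 37x⁴ + 22x³ − 21x² − 41x − 19.
Step 3: lead(14x⁵ + 37x⁴ + 22x³ − 21x² − 41x − 19) ÷ lead(D) = 14x⁵ ÷ −2x = −7x⁴. Subtract (−7x⁴)·D = 14x⁵ + 21x⁴. Remainder: 16x⁴ + 22x³ − 21x² − 41x − 19.
Step 4: lead(16x⁴ + 22x³ − 21x² − 41x − 19) ÷ lead(D) = 16x⁴ ÷ −2x = −8x³. Subtract (−8x³)·D = 16x⁴ + 24x³. Remainder: −2x³ − 21x² − 41x − 19.
Step 5: lead(−2x³ − 21x² − 41x − 19) ÷ lead(D) = −2x³ ÷ −2x = x². Subtract (x²)·D = −2x³ − 3x². Remainder: −18x² − 41x − 19.
Step 6: lead(−18x² − 41x − 19) ÷ lead(D) = −18x² ÷ −2x = 9x. Subtract (9x)·D = −18x² − 27x. Remainder: −14x − 19.
Step 7: lead(−14x − 19) ÷ lead(D) = −14x ÷ −2x = 7. Subtract (7)·D = −14x − 21. Remainder: 2.

R = [2]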